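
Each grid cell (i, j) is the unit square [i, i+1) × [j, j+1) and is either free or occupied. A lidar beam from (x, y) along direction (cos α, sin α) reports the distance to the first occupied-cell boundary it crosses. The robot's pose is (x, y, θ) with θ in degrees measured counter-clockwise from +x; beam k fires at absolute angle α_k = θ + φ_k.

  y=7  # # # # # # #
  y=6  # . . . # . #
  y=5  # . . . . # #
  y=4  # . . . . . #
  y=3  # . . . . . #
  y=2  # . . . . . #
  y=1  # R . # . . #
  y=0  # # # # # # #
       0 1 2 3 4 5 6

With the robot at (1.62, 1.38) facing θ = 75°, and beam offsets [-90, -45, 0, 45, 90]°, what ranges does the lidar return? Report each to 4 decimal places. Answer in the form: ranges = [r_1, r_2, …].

ranges = [1.4287, 5.0576, 5.8183, 1.2400, 0.6419]

beam 1: φ=-90°, α=345°
  d=(0.9659,-0.2588)  start (1,1)  tX=0.3934 tY=1.4682  stride 1/|dx|=1.0353 1/|dy|=3.8637
    cross x-line → (2,1), t=0.3934
    cross x-line → (3,1), t=1.4287 (wall)
  → r_1 = 1.4287
beam 2: φ=-45°, α=30°
  d=(0.8660,0.5000)  start (1,1)  tX=0.4388 tY=1.2400  stride 1/|dx|=1.1547 1/|dy|=2.0000
    cross x-line → (2,1), t=0.4388
    cross y-line → (2,2), t=1.2400
    cross x-line → (3,2), t=1.5935
    cross x-line → (4,2), t=2.7482
    cross y-line → (4,3), t=3.2400
    cross x-line → (5,3), t=3.9029
    cross x-line → (6,3), t=5.0576 (wall)
  → r_2 = 5.0576
beam 3: φ=0°, α=75°
  d=(0.2588,0.9659)  start (1,1)  tX=1.4682 tY=0.6419  stride 1/|dx|=3.8637 1/|dy|=1.0353
    cross y-line → (1,2), t=0.6419
    cross x-line → (2,2), t=1.4682
    cross y-line → (2,3), t=1.6771
    cross y-line → (2,4), t=2.7124
    cross y-line → (2,5), t=3.7477
    cross y-line → (2,6), t=4.7830
    cross x-line → (3,6), t=5.3319
    cross y-line → (3,7), t=5.8183 (wall)
  → r_3 = 5.8183
beam 4: φ=45°, α=120°
  d=(-0.5000,0.8660)  start (1,1)  tX=1.2400 tY=0.7159  stride 1/|dx|=2.0000 1/|dy|=1.1547
    cross y-line → (1,2), t=0.7159
    cross x-line → (0,2), t=1.2400 (wall)
  → r_4 = 1.2400
beam 5: φ=90°, α=165°
  d=(-0.9659,0.2588)  start (1,1)  tX=0.6419 tY=2.3955  stride 1/|dx|=1.0353 1/|dy|=3.8637
    cross x-line → (0,1), t=0.6419 (wall)
  → r_5 = 0.6419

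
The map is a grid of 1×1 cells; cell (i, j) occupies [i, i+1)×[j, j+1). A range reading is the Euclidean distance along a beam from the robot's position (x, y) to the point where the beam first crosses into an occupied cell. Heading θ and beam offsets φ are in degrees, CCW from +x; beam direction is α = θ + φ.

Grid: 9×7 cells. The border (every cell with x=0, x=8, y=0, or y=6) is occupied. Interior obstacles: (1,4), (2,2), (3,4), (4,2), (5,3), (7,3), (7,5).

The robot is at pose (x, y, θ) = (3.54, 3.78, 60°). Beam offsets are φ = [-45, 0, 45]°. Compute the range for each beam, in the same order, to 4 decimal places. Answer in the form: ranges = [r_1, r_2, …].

ranges = [4.6173, 0.2540, 0.2278]

beam 1: φ=-45°, α=15°
  d=(0.9659,0.2588)  start (3,3)  tX=0.4762 tY=0.8500  stride 1/|dx|=1.0353 1/|dy|=3.8637
    cross x-line → (4,3), t=0.4762
    cross y-line → (4,4), t=0.8500
    cross x-line → (5,4), t=1.5115
    cross x-line → (6,4), t=2.5468
    cross x-line → (7,4), t=3.5821
    cross x-line → (8,4), t=4.6173 (wall)
  → r_1 = 4.6173
beam 2: φ=0°, α=60°
  d=(0.5000,0.8660)  start (3,3)  tX=0.9200 tY=0.2540  stride 1/|dx|=2.0000 1/|dy|=1.1547
    cross y-line → (3,4), t=0.2540 (wall)
  → r_2 = 0.2540
beam 3: φ=45°, α=105°
  d=(-0.2588,0.9659)  start (3,3)  tX=2.0864 tY=0.2278  stride 1/|dx|=3.8637 1/|dy|=1.0353
    cross y-line → (3,4), t=0.2278 (wall)
  → r_3 = 0.2278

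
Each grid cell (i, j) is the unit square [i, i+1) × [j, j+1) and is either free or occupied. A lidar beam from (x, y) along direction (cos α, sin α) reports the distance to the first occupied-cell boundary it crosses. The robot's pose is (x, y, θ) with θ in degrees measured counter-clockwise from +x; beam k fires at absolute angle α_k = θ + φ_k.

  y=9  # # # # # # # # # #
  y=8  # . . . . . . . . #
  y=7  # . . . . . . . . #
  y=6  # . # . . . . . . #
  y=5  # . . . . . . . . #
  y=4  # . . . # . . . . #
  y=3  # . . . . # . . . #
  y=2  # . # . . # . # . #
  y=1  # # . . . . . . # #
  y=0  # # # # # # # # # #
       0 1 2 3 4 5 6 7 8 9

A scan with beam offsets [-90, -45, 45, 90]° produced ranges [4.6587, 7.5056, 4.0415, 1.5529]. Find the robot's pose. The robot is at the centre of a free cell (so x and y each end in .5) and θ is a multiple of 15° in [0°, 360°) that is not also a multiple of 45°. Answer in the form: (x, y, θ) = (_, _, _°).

The pose lattice has 56·16 = 896 candidates. Test each by forward raycasting.
  (1.5, 5.5, 345°): beam 1 = 1.9319 ≠ 4.6587 ✗
  (1.5, 2.5, 60°): beam 1 = 0.5774 ≠ 4.6587 ✗
  (2.5, 5.5, 120°): beam 1 = 7.0000 ≠ 4.6587 ✗
  …
  (7.5, 4.5, 195°): r_1=4.6587, r_2=7.5056, r_3=4.0415, r_4=1.5529 — all match ✓
Unique over the lattice → pose = (7.5, 4.5, 195°).

(x, y, θ) = (7.5, 4.5, 195°)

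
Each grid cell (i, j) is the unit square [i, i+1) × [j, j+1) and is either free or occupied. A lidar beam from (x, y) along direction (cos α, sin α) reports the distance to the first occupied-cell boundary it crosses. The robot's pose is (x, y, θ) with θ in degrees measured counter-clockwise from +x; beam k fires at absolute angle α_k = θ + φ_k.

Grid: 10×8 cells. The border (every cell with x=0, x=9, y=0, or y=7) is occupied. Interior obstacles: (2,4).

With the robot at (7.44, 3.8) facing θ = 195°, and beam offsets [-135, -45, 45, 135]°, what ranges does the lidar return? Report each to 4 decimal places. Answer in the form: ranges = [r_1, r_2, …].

beam 1: φ=-135°, α=60°
  cosα=0.5000 sinα=0.8660 | (7,3) | tMaxX 1.1200 tMaxY 0.2309 | tΔX 2.0000 tΔY 1.1547
    t=0.2309 [y] (7,4)
    t=1.1200 [x] (8,4)
    t=1.3856 [y] (8,5)
    t=2.5403 [y] (8,6)
    t=3.1200 [x] (9,6) — stop
  → r_1 = 3.1200
beam 2: φ=-45°, α=150°
  cosα=-0.8660 sinα=0.5000 | (7,3) | tMaxX 0.5081 tMaxY 0.4000 | tΔX 1.1547 tΔY 2.0000
    t=0.4000 [y] (7,4)
    t=0.5081 [x] (6,4)
    t=1.6628 [x] (5,4)
    t=2.4000 [y] (5,5)
    t=2.8175 [x] (4,5)
    t=3.9722 [x] (3,5)
    t=4.4000 [y] (3,6)
    t=5.1269 [x] (2,6)
    t=6.2816 [x] (1,6)
    t=6.4000 [y] (1,7) — stop
  → r_2 = 6.4000
beam 3: φ=45°, α=240°
  cosα=-0.5000 sinα=-0.8660 | (7,3) | tMaxX 0.8800 tMaxY 0.9238 | tΔX 2.0000 tΔY 1.1547
    t=0.8800 [x] (6,3)
    t=0.9238 [y] (6,2)
    t=2.0785 [y] (6,1)
    t=2.8800 [x] (5,1)
    t=3.2332 [y] (5,0) — stop
  → r_3 = 3.2332
beam 4: φ=135°, α=330°
  cosα=0.8660 sinα=-0.5000 | (7,3) | tMaxX 0.6466 tMaxY 1.6000 | tΔX 1.1547 tΔY 2.0000
    t=0.6466 [x] (8,3)
    t=1.6000 [y] (8,2)
    t=1.8013 [x] (9,2) — stop
  → r_4 = 1.8013

ranges = [3.1200, 6.4000, 3.2332, 1.8013]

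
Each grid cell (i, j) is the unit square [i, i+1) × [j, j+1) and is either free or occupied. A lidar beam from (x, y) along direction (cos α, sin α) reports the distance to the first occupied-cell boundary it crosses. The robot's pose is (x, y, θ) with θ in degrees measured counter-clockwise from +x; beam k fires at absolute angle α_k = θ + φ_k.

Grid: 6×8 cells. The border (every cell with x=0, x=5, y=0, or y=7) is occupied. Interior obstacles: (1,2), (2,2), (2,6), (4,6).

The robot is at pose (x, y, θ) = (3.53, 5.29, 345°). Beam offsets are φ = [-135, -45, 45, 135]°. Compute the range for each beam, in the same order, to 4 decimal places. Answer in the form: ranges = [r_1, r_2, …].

beam 1: φ=-135°, α=210°
  dir = (cos 210°, sin 210°) = (-0.8660, -0.5000); from cell (3,5)
  next x-line at t=0.6120, next y-line at t=0.5800; Δt_x=1.1547, Δt_y=2.0000
    y: enter (3,4) at t=0.5800
    x: enter (2,4) at t=0.6120
    x: enter (1,4) at t=1.7667
    y: enter (1,3) at t=2.5800
    x: enter (0,3) at t=2.9214 ← occupied
  → r_1 = 2.9214
beam 2: φ=-45°, α=300°
  dir = (cos 300°, sin 300°) = (0.5000, -0.8660); from cell (3,5)
  next x-line at t=0.9400, next y-line at t=0.3349; Δt_x=2.0000, Δt_y=1.1547
    y: enter (3,4) at t=0.3349
    x: enter (4,4) at t=0.9400
    y: enter (4,3) at t=1.4896
    y: enter (4,2) at t=2.6443
    x: enter (5,2) at t=2.9400 ← occupied
  → r_2 = 2.9400
beam 3: φ=45°, α=30°
  dir = (cos 30°, sin 30°) = (0.8660, 0.5000); from cell (3,5)
  next x-line at t=0.5427, next y-line at t=1.4200; Δt_x=1.1547, Δt_y=2.0000
    x: enter (4,5) at t=0.5427
    y: enter (4,6) at t=1.4200 ← occupied
  → r_3 = 1.4200
beam 4: φ=135°, α=120°
  dir = (cos 120°, sin 120°) = (-0.5000, 0.8660); from cell (3,5)
  next x-line at t=1.0600, next y-line at t=0.8198; Δt_x=2.0000, Δt_y=1.1547
    y: enter (3,6) at t=0.8198
    x: enter (2,6) at t=1.0600 ← occupied
  → r_4 = 1.0600

ranges = [2.9214, 2.9400, 1.4200, 1.0600]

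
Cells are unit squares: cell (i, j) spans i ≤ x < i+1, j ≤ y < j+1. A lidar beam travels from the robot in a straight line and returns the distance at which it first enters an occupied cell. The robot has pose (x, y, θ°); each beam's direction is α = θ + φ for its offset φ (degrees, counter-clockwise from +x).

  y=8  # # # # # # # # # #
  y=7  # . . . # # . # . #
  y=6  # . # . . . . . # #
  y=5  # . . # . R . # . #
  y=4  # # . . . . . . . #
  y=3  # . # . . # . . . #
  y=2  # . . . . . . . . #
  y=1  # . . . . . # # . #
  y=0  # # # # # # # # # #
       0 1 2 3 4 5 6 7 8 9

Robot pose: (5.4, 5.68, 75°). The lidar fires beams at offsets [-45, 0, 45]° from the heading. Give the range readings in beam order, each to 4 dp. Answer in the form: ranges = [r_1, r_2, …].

ranges = [2.6400, 1.3666, 1.5242]

beam 1: φ=-45°, α=30°
  direction (0.8660, 0.5000); cell (5,5); t to first gridline: x 0.6928, y 0.6400 (then +1.1547 / +2.0000)
    (5,6) via y @ 0.6400
    (6,6) via x @ 0.6928
    (7,6) via x @ 1.8475
    (7,7) via y @ 2.6400  # hit
  → r_1 = 2.6400
beam 2: φ=0°, α=75°
  direction (0.2588, 0.9659); cell (5,5); t to first gridline: x 2.3182, y 0.3313 (then +3.8637 / +1.0353)
    (5,6) via y @ 0.3313
    (5,7) via y @ 1.3666  # hit
  → r_2 = 1.3666
beam 3: φ=45°, α=120°
  direction (-0.5000, 0.8660); cell (5,5); t to first gridline: x 0.8000, y 0.3695 (then +2.0000 / +1.1547)
    (5,6) via y @ 0.3695
    (4,6) via x @ 0.8000
    (4,7) via y @ 1.5242  # hit
  → r_3 = 1.5242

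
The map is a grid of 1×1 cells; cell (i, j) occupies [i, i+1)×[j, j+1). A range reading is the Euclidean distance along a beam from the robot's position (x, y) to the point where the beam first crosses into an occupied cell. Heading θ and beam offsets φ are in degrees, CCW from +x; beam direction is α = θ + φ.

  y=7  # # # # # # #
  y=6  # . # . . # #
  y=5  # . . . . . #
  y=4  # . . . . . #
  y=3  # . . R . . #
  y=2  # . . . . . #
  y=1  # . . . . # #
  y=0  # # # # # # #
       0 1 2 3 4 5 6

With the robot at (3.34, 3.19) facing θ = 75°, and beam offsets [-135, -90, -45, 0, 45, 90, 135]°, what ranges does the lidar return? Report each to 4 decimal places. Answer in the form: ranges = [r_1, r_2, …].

beam 1: φ=-135°, α=300°
  direction (0.5000, -0.8660); cell (3,3); t to first gridline: x 1.3200, y 0.2194 (then +2.0000 / +1.1547)
    (3,2) via y @ 0.2194
    (4,2) via x @ 1.3200
    (4,1) via y @ 1.3741
    (4,0) via y @ 2.5288  # hit
  → r_1 = 2.5288
beam 2: φ=-90°, α=345°
  direction (0.9659, -0.2588); cell (3,3); t to first gridline: x 0.6833, y 0.7341 (then +1.0353 / +3.8637)
    (4,3) via x @ 0.6833
    (4,2) via y @ 0.7341
    (5,2) via x @ 1.7186
    (6,2) via x @ 2.7538  # hit
  → r_2 = 2.7538
beam 3: φ=-45°, α=30°
  direction (0.8660, 0.5000); cell (3,3); t to first gridline: x 0.7621, y 1.6200 (then +1.1547 / +2.0000)
    (4,3) via x @ 0.7621
    (4,4) via y @ 1.6200
    (5,4) via x @ 1.9168
    (6,4) via x @ 3.0715  # hit
  → r_3 = 3.0715
beam 4: φ=0°, α=75°
  direction (0.2588, 0.9659); cell (3,3); t to first gridline: x 2.5500, y 0.8386 (then +3.8637 / +1.0353)
    (3,4) via y @ 0.8386
    (3,5) via y @ 1.8738
    (4,5) via x @ 2.5500
    (4,6) via y @ 2.9091
    (4,7) via y @ 3.9444  # hit
  → r_4 = 3.9444
beam 5: φ=45°, α=120°
  direction (-0.5000, 0.8660); cell (3,3); t to first gridline: x 0.6800, y 0.9353 (then +2.0000 / +1.1547)
    (2,3) via x @ 0.6800
    (2,4) via y @ 0.9353
    (2,5) via y @ 2.0900
    (1,5) via x @ 2.6800
    (1,6) via y @ 3.2447
    (1,7) via y @ 4.3994  # hit
  → r_5 = 4.3994
beam 6: φ=90°, α=165°
  direction (-0.9659, 0.2588); cell (3,3); t to first gridline: x 0.3520, y 3.1296 (then +1.0353 / +3.8637)
    (2,3) via x @ 0.3520
    (1,3) via x @ 1.3873
    (0,3) via x @ 2.4225  # hit
  → r_6 = 2.4225
beam 7: φ=135°, α=210°
  direction (-0.8660, -0.5000); cell (3,3); t to first gridline: x 0.3926, y 0.3800 (then +1.1547 / +2.0000)
    (3,2) via y @ 0.3800
    (2,2) via x @ 0.3926
    (1,2) via x @ 1.5473
    (1,1) via y @ 2.3800
    (0,1) via x @ 2.7020  # hit
  → r_7 = 2.7020

ranges = [2.5288, 2.7538, 3.0715, 3.9444, 4.3994, 2.4225, 2.7020]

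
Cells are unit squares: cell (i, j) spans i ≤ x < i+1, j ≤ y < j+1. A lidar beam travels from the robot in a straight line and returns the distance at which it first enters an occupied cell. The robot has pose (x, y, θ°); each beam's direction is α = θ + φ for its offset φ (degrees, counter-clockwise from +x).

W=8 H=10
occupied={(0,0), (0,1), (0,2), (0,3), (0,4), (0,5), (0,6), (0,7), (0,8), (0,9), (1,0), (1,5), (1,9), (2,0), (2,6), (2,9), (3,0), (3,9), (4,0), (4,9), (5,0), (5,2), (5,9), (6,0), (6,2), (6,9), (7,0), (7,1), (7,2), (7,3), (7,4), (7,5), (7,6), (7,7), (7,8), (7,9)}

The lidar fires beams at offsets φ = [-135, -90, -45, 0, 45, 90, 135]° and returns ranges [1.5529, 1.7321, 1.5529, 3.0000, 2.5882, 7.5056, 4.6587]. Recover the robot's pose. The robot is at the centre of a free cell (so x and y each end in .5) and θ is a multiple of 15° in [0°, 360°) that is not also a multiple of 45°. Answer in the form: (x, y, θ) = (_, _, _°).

Enumerate (i+0.5, j+0.5, θ) over the 44 free cells and 16 admissible headings. For each, cast all 7 beams and compare to the given ranges.
  (1.5, 7.5, 75°): beam 1 = 1.0000 ≠ 1.5529 ✗
  (4.5, 1.5, 210°): beam 1 = 7.7646 ≠ 1.5529 ✗
  (5.5, 7.5, 30°): beam 1 = 6.7293 ≠ 1.5529 ✗
  (4.5, 5.5, 330°): beam 1 = 3.6235 ≠ 1.5529 ✗
  (3.5, 7.5, 15°): beam 1 = 1.0000 ≠ 1.5529 ✗
  …
  (5.5, 7.5, 150°): r_1=1.5529, r_2=1.7321, r_3=1.5529, r_4=3.0000, r_5=2.5882, r_6=7.5056, r_7=4.6587 — all match ✓
No second candidate reproduces the full scan.

(x, y, θ) = (5.5, 7.5, 150°)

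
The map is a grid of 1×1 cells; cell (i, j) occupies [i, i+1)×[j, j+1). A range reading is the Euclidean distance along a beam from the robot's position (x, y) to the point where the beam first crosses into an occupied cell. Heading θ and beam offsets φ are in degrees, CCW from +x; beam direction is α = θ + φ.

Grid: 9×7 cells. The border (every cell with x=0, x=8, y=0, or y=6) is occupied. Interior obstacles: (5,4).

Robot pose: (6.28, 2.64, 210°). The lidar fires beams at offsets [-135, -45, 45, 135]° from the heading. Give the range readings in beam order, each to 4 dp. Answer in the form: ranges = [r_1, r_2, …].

beam 1: φ=-135°, α=75°
  dir = (cos 75°, sin 75°) = (0.2588, 0.9659); from cell (6,2)
  next x-line at t=2.7819, next y-line at t=0.3727; Δt_x=3.8637, Δt_y=1.0353
    y: enter (6,3) at t=0.3727
    y: enter (6,4) at t=1.4080
    y: enter (6,5) at t=2.4433
    x: enter (7,5) at t=2.7819
    y: enter (7,6) at t=3.4785 ← occupied
  → r_1 = 3.4785
beam 2: φ=-45°, α=165°
  dir = (cos 165°, sin 165°) = (-0.9659, 0.2588); from cell (6,2)
  next x-line at t=0.2899, next y-line at t=1.3909; Δt_x=1.0353, Δt_y=3.8637
    x: enter (5,2) at t=0.2899
    x: enter (4,2) at t=1.3252
    y: enter (4,3) at t=1.3909
    x: enter (3,3) at t=2.3604
    x: enter (2,3) at t=3.3957
    x: enter (1,3) at t=4.4310
    y: enter (1,4) at t=5.2546
    x: enter (0,4) at t=5.4663 ← occupied
  → r_2 = 5.4663
beam 3: φ=45°, α=255°
  dir = (cos 255°, sin 255°) = (-0.2588, -0.9659); from cell (6,2)
  next x-line at t=1.0818, next y-line at t=0.6626; Δt_x=3.8637, Δt_y=1.0353
    y: enter (6,1) at t=0.6626
    x: enter (5,1) at t=1.0818
    y: enter (5,0) at t=1.6979 ← occupied
  → r_3 = 1.6979
beam 4: φ=135°, α=345°
  dir = (cos 345°, sin 345°) = (0.9659, -0.2588); from cell (6,2)
  next x-line at t=0.7454, next y-line at t=2.4728; Δt_x=1.0353, Δt_y=3.8637
    x: enter (7,2) at t=0.7454
    x: enter (8,2) at t=1.7807 ← occupied
  → r_4 = 1.7807

ranges = [3.4785, 5.4663, 1.6979, 1.7807]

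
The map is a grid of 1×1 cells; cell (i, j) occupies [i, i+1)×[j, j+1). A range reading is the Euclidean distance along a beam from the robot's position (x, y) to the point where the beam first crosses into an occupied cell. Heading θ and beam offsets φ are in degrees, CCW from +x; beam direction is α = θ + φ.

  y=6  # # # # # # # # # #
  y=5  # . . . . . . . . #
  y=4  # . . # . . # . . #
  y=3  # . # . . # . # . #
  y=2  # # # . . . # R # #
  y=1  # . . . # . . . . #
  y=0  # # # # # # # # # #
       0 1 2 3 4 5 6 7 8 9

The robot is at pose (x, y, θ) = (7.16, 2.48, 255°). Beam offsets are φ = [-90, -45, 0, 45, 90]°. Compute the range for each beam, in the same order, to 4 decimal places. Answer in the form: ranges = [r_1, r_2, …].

ranges = [0.1656, 0.1848, 1.5322, 1.7090, 0.8696]

beam 1: φ=-90°, α=165°
  dir = (cos 165°, sin 165°) = (-0.9659, 0.2588); from cell (7,2)
  next x-line at t=0.1656, next y-line at t=2.0091; Δt_x=1.0353, Δt_y=3.8637
    x: enter (6,2) at t=0.1656 ← occupied
  → r_1 = 0.1656
beam 2: φ=-45°, α=210°
  dir = (cos 210°, sin 210°) = (-0.8660, -0.5000); from cell (7,2)
  next x-line at t=0.1848, next y-line at t=0.9600; Δt_x=1.1547, Δt_y=2.0000
    x: enter (6,2) at t=0.1848 ← occupied
  → r_2 = 0.1848
beam 3: φ=0°, α=255°
  dir = (cos 255°, sin 255°) = (-0.2588, -0.9659); from cell (7,2)
  next x-line at t=0.6182, next y-line at t=0.4969; Δt_x=3.8637, Δt_y=1.0353
    y: enter (7,1) at t=0.4969
    x: enter (6,1) at t=0.6182
    y: enter (6,0) at t=1.5322 ← occupied
  → r_3 = 1.5322
beam 4: φ=45°, α=300°
  dir = (cos 300°, sin 300°) = (0.5000, -0.8660); from cell (7,2)
  next x-line at t=1.6800, next y-line at t=0.5543; Δt_x=2.0000, Δt_y=1.1547
    y: enter (7,1) at t=0.5543
    x: enter (8,1) at t=1.6800
    y: enter (8,0) at t=1.7090 ← occupied
  → r_4 = 1.7090
beam 5: φ=90°, α=345°
  dir = (cos 345°, sin 345°) = (0.9659, -0.2588); from cell (7,2)
  next x-line at t=0.8696, next y-line at t=1.8546; Δt_x=1.0353, Δt_y=3.8637
    x: enter (8,2) at t=0.8696 ← occupied
  → r_5 = 0.8696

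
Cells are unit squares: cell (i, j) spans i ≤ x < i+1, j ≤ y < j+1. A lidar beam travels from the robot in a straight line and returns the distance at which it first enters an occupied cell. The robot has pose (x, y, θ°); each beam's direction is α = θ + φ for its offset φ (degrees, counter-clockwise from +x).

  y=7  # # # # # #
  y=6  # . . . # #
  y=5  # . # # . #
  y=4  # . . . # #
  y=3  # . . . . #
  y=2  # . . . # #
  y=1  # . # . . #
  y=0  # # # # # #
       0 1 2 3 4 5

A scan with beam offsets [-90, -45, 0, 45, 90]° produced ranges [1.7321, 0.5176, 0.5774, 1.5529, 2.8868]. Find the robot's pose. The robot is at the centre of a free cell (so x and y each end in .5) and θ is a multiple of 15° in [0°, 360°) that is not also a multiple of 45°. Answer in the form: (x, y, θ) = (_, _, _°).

Candidates: 18 free-cell centres × 16 headings = 288 poses. Raycast each; keep the one whose scan matches to 4 dp.
  (1.5, 2.5, 330°): beam 1 = 1.0000 ≠ 1.7321 ✗
  (3.5, 4.5, 60°): beam 1 = 0.5774 ≠ 1.7321 ✗
  (3.5, 6.5, 240°): beam 1 = 1.0000 ≠ 1.7321 ✗
  …
  (2.5, 2.5, 300°): r_1=1.7321, r_2=0.5176, r_3=0.5774, r_4=1.5529, r_5=2.8868 — all match ✓
Only this pose fits every beam.

(x, y, θ) = (2.5, 2.5, 300°)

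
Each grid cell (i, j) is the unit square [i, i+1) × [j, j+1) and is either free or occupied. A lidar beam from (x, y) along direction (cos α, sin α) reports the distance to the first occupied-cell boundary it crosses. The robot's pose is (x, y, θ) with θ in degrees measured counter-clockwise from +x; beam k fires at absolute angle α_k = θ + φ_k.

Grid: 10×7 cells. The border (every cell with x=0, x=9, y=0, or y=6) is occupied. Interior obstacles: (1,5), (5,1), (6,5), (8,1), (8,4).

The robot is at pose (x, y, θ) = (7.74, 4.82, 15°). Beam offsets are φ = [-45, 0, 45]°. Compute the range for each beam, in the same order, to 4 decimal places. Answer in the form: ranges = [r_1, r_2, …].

ranges = [0.3002, 0.2692, 1.3625]

beam 1: φ=-45°, α=330°
  cosα=0.8660 sinα=-0.5000 | (7,4) | tMaxX 0.3002 tMaxY 1.6400 | tΔX 1.1547 tΔY 2.0000
    t=0.3002 [x] (8,4) — stop
  → r_1 = 0.3002
beam 2: φ=0°, α=15°
  cosα=0.9659 sinα=0.2588 | (7,4) | tMaxX 0.2692 tMaxY 0.6955 | tΔX 1.0353 tΔY 3.8637
    t=0.2692 [x] (8,4) — stop
  → r_2 = 0.2692
beam 3: φ=45°, α=60°
  cosα=0.5000 sinα=0.8660 | (7,4) | tMaxX 0.5200 tMaxY 0.2078 | tΔX 2.0000 tΔY 1.1547
    t=0.2078 [y] (7,5)
    t=0.5200 [x] (8,5)
    t=1.3625 [y] (8,6) — stop
  → r_3 = 1.3625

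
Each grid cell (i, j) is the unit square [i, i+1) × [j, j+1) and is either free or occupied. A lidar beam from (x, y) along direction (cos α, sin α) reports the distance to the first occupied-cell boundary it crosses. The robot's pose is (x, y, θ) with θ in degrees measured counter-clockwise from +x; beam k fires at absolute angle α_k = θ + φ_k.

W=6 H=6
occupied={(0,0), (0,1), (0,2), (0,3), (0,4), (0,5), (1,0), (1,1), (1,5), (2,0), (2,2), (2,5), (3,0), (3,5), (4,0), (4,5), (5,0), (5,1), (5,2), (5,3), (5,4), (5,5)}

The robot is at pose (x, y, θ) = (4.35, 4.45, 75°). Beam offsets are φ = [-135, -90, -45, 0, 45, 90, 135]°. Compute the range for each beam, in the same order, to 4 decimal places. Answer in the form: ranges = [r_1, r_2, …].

beam 1: φ=-135°, α=300°
  d=(0.5000,-0.8660)  start (4,4)  tX=1.3000 tY=0.5196  stride 1/|dx|=2.0000 1/|dy|=1.1547
    cross y-line → (4,3), t=0.5196
    cross x-line → (5,3), t=1.3000 (wall)
  → r_1 = 1.3000
beam 2: φ=-90°, α=345°
  d=(0.9659,-0.2588)  start (4,4)  tX=0.6729 tY=1.7387  stride 1/|dx|=1.0353 1/|dy|=3.8637
    cross x-line → (5,4), t=0.6729 (wall)
  → r_2 = 0.6729
beam 3: φ=-45°, α=30°
  d=(0.8660,0.5000)  start (4,4)  tX=0.7506 tY=1.1000  stride 1/|dx|=1.1547 1/|dy|=2.0000
    cross x-line → (5,4), t=0.7506 (wall)
  → r_3 = 0.7506
beam 4: φ=0°, α=75°
  d=(0.2588,0.9659)  start (4,4)  tX=2.5114 tY=0.5694  stride 1/|dx|=3.8637 1/|dy|=1.0353
    cross y-line → (4,5), t=0.5694 (wall)
  → r_4 = 0.5694
beam 5: φ=45°, α=120°
  d=(-0.5000,0.8660)  start (4,4)  tX=0.7000 tY=0.6351  stride 1/|dx|=2.0000 1/|dy|=1.1547
    cross y-line → (4,5), t=0.6351 (wall)
  → r_5 = 0.6351
beam 6: φ=90°, α=165°
  d=(-0.9659,0.2588)  start (4,4)  tX=0.3623 tY=2.1250  stride 1/|dx|=1.0353 1/|dy|=3.8637
    cross x-line → (3,4), t=0.3623
    cross x-line → (2,4), t=1.3976
    cross y-line → (2,5), t=2.1250 (wall)
  → r_6 = 2.1250
beam 7: φ=135°, α=210°
  d=(-0.8660,-0.5000)  start (4,4)  tX=0.4041 tY=0.9000  stride 1/|dx|=1.1547 1/|dy|=2.0000
    cross x-line → (3,4), t=0.4041
    cross y-line → (3,3), t=0.9000
    cross x-line → (2,3), t=1.5588
    cross x-line → (1,3), t=2.7135
    cross y-line → (1,2), t=2.9000
    cross x-line → (0,2), t=3.8682 (wall)
  → r_7 = 3.8682

ranges = [1.3000, 0.6729, 0.7506, 0.5694, 0.6351, 2.1250, 3.8682]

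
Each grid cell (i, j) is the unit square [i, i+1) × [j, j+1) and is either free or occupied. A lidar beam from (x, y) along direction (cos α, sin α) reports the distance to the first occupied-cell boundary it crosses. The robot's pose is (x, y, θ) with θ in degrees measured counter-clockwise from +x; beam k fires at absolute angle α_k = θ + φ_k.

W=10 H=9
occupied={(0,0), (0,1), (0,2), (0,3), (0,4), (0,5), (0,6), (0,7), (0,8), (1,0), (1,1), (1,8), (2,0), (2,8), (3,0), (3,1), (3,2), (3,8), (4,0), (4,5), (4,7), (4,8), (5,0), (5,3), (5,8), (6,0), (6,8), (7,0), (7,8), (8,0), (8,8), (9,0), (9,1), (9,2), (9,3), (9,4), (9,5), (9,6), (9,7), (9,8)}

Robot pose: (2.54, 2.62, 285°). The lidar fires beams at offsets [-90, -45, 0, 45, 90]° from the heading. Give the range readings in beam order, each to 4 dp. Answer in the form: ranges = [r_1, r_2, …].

beam 1: φ=-90°, α=195°
  d=(-0.9659,-0.2588)  start (2,2)  tX=0.5590 tY=2.3955  stride 1/|dx|=1.0353 1/|dy|=3.8637
    cross x-line → (1,2), t=0.5590
    cross x-line → (0,2), t=1.5943 (wall)
  → r_1 = 1.5943
beam 2: φ=-45°, α=240°
  d=(-0.5000,-0.8660)  start (2,2)  tX=1.0800 tY=0.7159  stride 1/|dx|=2.0000 1/|dy|=1.1547
    cross y-line → (2,1), t=0.7159
    cross x-line → (1,1), t=1.0800 (wall)
  → r_2 = 1.0800
beam 3: φ=0°, α=285°
  d=(0.2588,-0.9659)  start (2,2)  tX=1.7773 tY=0.6419  stride 1/|dx|=3.8637 1/|dy|=1.0353
    cross y-line → (2,1), t=0.6419
    cross y-line → (2,0), t=1.6771 (wall)
  → r_3 = 1.6771
beam 4: φ=45°, α=330°
  d=(0.8660,-0.5000)  start (2,2)  tX=0.5312 tY=1.2400  stride 1/|dx|=1.1547 1/|dy|=2.0000
    cross x-line → (3,2), t=0.5312 (wall)
  → r_4 = 0.5312
beam 5: φ=90°, α=15°
  d=(0.9659,0.2588)  start (2,2)  tX=0.4762 tY=1.4682  stride 1/|dx|=1.0353 1/|dy|=3.8637
    cross x-line → (3,2), t=0.4762 (wall)
  → r_5 = 0.4762

ranges = [1.5943, 1.0800, 1.6771, 0.5312, 0.4762]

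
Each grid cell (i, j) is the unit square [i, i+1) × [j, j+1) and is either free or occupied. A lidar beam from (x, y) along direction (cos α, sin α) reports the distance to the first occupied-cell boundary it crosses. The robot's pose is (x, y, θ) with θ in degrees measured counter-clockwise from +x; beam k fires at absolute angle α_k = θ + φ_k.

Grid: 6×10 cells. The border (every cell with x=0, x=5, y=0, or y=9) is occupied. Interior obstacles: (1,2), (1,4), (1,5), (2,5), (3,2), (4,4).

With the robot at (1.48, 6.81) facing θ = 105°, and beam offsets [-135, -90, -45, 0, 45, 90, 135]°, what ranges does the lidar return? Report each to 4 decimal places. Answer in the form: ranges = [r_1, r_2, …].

ranges = [1.6200, 3.6442, 2.5288, 1.8546, 0.5543, 0.4969, 0.9353]

beam 1: φ=-135°, α=330°
  dir = (cos 330°, sin 330°) = (0.8660, -0.5000); from cell (1,6)
  next x-line at t=0.6004, next y-line at t=1.6200; Δt_x=1.1547, Δt_y=2.0000
    x: enter (2,6) at t=0.6004
    y: enter (2,5) at t=1.6200 ← occupied
  → r_1 = 1.6200
beam 2: φ=-90°, α=15°
  dir = (cos 15°, sin 15°) = (0.9659, 0.2588); from cell (1,6)
  next x-line at t=0.5383, next y-line at t=0.7341; Δt_x=1.0353, Δt_y=3.8637
    x: enter (2,6) at t=0.5383
    y: enter (2,7) at t=0.7341
    x: enter (3,7) at t=1.5736
    x: enter (4,7) at t=2.6089
    x: enter (5,7) at t=3.6442 ← occupied
  → r_2 = 3.6442
beam 3: φ=-45°, α=60°
  dir = (cos 60°, sin 60°) = (0.5000, 0.8660); from cell (1,6)
  next x-line at t=1.0400, next y-line at t=0.2194; Δt_x=2.0000, Δt_y=1.1547
    y: enter (1,7) at t=0.2194
    x: enter (2,7) at t=1.0400
    y: enter (2,8) at t=1.3741
    y: enter (2,9) at t=2.5288 ← occupied
  → r_3 = 2.5288
beam 4: φ=0°, α=105°
  dir = (cos 105°, sin 105°) = (-0.2588, 0.9659); from cell (1,6)
  next x-line at t=1.8546, next y-line at t=0.1967; Δt_x=3.8637, Δt_y=1.0353
    y: enter (1,7) at t=0.1967
    y: enter (1,8) at t=1.2320
    x: enter (0,8) at t=1.8546 ← occupied
  → r_4 = 1.8546
beam 5: φ=45°, α=150°
  dir = (cos 150°, sin 150°) = (-0.8660, 0.5000); from cell (1,6)
  next x-line at t=0.5543, next y-line at t=0.3800; Δt_x=1.1547, Δt_y=2.0000
    y: enter (1,7) at t=0.3800
    x: enter (0,7) at t=0.5543 ← occupied
  → r_5 = 0.5543
beam 6: φ=90°, α=195°
  dir = (cos 195°, sin 195°) = (-0.9659, -0.2588); from cell (1,6)
  next x-line at t=0.4969, next y-line at t=3.1296; Δt_x=1.0353, Δt_y=3.8637
    x: enter (0,6) at t=0.4969 ← occupied
  → r_6 = 0.4969
beam 7: φ=135°, α=240°
  dir = (cos 240°, sin 240°) = (-0.5000, -0.8660); from cell (1,6)
  next x-line at t=0.9600, next y-line at t=0.9353; Δt_x=2.0000, Δt_y=1.1547
    y: enter (1,5) at t=0.9353 ← occupied
  → r_7 = 0.9353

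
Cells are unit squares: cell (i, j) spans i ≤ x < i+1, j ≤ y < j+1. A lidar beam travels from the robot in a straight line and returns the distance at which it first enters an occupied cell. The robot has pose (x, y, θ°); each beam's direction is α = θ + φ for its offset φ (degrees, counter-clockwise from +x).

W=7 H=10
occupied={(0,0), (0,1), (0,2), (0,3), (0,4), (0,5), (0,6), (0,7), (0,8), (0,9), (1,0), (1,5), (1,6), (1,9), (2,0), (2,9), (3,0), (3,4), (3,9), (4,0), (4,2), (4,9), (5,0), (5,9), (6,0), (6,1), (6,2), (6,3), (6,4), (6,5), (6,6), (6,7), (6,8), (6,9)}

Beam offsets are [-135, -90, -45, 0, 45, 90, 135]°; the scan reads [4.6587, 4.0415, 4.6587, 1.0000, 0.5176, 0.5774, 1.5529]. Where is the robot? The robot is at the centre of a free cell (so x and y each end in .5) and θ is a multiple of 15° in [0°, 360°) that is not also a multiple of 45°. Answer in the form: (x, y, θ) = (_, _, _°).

The pose lattice has 36·16 = 576 candidates. Test each by forward raycasting.
  (5.5, 8.5, 240°): beam 1 = 0.5176 ≠ 4.6587 ✗
  (2.5, 7.5, 300°): beam 1 = 1.5529 ≠ 4.6587 ✗
  (4.5, 3.5, 15°): beam 1 = 0.5774 ≠ 4.6587 ✗
  (4.5, 7.5, 210°): beam 1 = 1.5529 ≠ 4.6587 ✗
  …
  (5.5, 7.5, 300°): r_1=4.6587, r_2=4.0415, r_3=4.6587, r_4=1.0000, r_5=0.5176, r_6=0.5774, r_7=1.5529 — all match ✓
Unique over the lattice → pose = (5.5, 7.5, 300°).

(x, y, θ) = (5.5, 7.5, 300°)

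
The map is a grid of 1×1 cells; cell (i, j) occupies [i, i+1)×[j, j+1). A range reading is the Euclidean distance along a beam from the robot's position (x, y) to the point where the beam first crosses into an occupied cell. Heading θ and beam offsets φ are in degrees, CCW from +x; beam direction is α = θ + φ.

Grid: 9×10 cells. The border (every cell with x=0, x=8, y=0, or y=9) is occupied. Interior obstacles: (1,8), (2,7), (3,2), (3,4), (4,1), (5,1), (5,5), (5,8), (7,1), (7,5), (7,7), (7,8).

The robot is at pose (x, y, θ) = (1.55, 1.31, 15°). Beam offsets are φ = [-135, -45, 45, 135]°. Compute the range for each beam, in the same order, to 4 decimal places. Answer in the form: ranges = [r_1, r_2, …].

ranges = [0.3580, 0.6200, 3.1061, 0.6351]

beam 1: φ=-135°, α=240°
  cosα=-0.5000 sinα=-0.8660 | (1,1) | tMaxX 1.1000 tMaxY 0.3580 | tΔX 2.0000 tΔY 1.1547
    t=0.3580 [y] (1,0) — stop
  → r_1 = 0.3580
beam 2: φ=-45°, α=330°
  cosα=0.8660 sinα=-0.5000 | (1,1) | tMaxX 0.5196 tMaxY 0.6200 | tΔX 1.1547 tΔY 2.0000
    t=0.5196 [x] (2,1)
    t=0.6200 [y] (2,0) — stop
  → r_2 = 0.6200
beam 3: φ=45°, α=60°
  cosα=0.5000 sinα=0.8660 | (1,1) | tMaxX 0.9000 tMaxY 0.7967 | tΔX 2.0000 tΔY 1.1547
    t=0.7967 [y] (1,2)
    t=0.9000 [x] (2,2)
    t=1.9514 [y] (2,3)
    t=2.9000 [x] (3,3)
    t=3.1061 [y] (3,4) — stop
  → r_3 = 3.1061
beam 4: φ=135°, α=150°
  cosα=-0.8660 sinα=0.5000 | (1,1) | tMaxX 0.6351 tMaxY 1.3800 | tΔX 1.1547 tΔY 2.0000
    t=0.6351 [x] (0,1) — stop
  → r_4 = 0.6351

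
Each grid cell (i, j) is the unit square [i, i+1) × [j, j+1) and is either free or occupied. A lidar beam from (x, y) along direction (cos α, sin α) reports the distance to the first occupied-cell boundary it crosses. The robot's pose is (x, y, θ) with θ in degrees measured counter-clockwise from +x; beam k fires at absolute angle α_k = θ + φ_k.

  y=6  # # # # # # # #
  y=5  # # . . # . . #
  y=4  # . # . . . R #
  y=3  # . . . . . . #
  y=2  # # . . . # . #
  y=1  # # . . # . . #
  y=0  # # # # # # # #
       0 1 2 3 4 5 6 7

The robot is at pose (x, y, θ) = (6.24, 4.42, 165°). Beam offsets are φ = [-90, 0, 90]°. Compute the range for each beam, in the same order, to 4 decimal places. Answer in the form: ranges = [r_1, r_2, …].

beam 1: φ=-90°, α=75°
  dir = (cos 75°, sin 75°) = (0.2588, 0.9659); from cell (6,4)
  next x-line at t=2.9364, next y-line at t=0.6005; Δt_x=3.8637, Δt_y=1.0353
    y: enter (6,5) at t=0.6005
    y: enter (6,6) at t=1.6357 ← occupied
  → r_1 = 1.6357
beam 2: φ=0°, α=165°
  dir = (cos 165°, sin 165°) = (-0.9659, 0.2588); from cell (6,4)
  next x-line at t=0.2485, next y-line at t=2.2409; Δt_x=1.0353, Δt_y=3.8637
    x: enter (5,4) at t=0.2485
    x: enter (4,4) at t=1.2837
    y: enter (4,5) at t=2.2409 ← occupied
  → r_2 = 2.2409
beam 3: φ=90°, α=255°
  dir = (cos 255°, sin 255°) = (-0.2588, -0.9659); from cell (6,4)
  next x-line at t=0.9273, next y-line at t=0.4348; Δt_x=3.8637, Δt_y=1.0353
    y: enter (6,3) at t=0.4348
    x: enter (5,3) at t=0.9273
    y: enter (5,2) at t=1.4701 ← occupied
  → r_3 = 1.4701

ranges = [1.6357, 2.2409, 1.4701]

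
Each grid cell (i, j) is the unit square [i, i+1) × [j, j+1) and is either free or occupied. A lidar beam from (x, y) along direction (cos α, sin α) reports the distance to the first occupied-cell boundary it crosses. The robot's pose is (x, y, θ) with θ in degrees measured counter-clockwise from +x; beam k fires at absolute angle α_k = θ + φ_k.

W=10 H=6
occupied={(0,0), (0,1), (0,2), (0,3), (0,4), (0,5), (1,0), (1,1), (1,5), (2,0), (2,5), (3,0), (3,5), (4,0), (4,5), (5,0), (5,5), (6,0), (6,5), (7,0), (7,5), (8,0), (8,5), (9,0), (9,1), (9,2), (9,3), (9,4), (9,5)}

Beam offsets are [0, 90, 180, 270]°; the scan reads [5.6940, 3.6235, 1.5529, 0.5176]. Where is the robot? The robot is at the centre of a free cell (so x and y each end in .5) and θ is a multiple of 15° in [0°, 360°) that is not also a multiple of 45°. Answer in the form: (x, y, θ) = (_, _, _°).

(x, y, θ) = (3.5, 1.5, 15°)

Candidates: 31 free-cell centres × 16 headings = 496 poses. Raycast each; keep the one whose scan matches to 4 dp.
  (7.5, 4.5, 165°): beam 1 = 1.9319 ≠ 5.6940 ✗
  (5.5, 4.5, 75°): beam 1 = 0.5176 ≠ 5.6940 ✗
  (3.5, 4.5, 300°): beam 1 = 4.0415 ≠ 5.6940 ✗
  …
  (3.5, 1.5, 15°): r_1=5.6940, r_2=3.6235, r_3=1.5529, r_4=0.5176 — all match ✓
Unique over the lattice → pose = (3.5, 1.5, 15°).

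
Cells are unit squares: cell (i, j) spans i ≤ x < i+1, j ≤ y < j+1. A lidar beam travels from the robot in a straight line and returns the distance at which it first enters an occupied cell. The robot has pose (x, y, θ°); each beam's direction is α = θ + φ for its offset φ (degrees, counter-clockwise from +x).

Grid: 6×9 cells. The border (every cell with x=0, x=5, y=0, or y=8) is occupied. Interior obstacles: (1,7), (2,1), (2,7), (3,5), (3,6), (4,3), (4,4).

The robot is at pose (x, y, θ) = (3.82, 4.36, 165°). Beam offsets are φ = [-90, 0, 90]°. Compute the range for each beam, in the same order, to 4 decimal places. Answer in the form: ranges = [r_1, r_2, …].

beam 1: φ=-90°, α=75°
  cosα=0.2588 sinα=0.9659 | (3,4) | tMaxX 0.6955 tMaxY 0.6626 | tΔX 3.8637 tΔY 1.0353
    t=0.6626 [y] (3,5) — stop
  → r_1 = 0.6626
beam 2: φ=0°, α=165°
  cosα=-0.9659 sinα=0.2588 | (3,4) | tMaxX 0.8489 tMaxY 2.4728 | tΔX 1.0353 tΔY 3.8637
    t=0.8489 [x] (2,4)
    t=1.8842 [x] (1,4)
    t=2.4728 [y] (1,5)
    t=2.9195 [x] (0,5) — stop
  → r_2 = 2.9195
beam 3: φ=90°, α=255°
  cosα=-0.2588 sinα=-0.9659 | (3,4) | tMaxX 3.1682 tMaxY 0.3727 | tΔX 3.8637 tΔY 1.0353
    t=0.3727 [y] (3,3)
    t=1.4080 [y] (3,2)
    t=2.4433 [y] (3,1)
    t=3.1682 [x] (2,1) — stop
  → r_3 = 3.1682

ranges = [0.6626, 2.9195, 3.1682]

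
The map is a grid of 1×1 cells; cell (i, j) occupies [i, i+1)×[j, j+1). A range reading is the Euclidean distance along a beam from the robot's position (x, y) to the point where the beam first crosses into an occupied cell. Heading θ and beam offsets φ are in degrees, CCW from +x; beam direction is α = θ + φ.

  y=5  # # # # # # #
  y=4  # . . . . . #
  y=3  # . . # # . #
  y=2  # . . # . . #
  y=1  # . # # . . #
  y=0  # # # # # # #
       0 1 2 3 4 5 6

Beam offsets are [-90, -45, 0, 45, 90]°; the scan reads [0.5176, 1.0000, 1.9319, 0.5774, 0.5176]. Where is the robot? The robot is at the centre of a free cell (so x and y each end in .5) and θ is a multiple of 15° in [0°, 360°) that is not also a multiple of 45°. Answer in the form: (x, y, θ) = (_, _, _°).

(x, y, θ) = (3.5, 4.5, 15°)

Candidates: 15 free-cell centres × 16 headings = 240 poses. Raycast each; keep the one whose scan matches to 4 dp.
  (1.5, 4.5, 300°): beam 1 = 0.5774 ≠ 0.5176 ✗
  (5.5, 3.5, 60°): beam 1 = 0.5774 ≠ 0.5176 ✗
  (2.5, 3.5, 240°): beam 1 = 1.7321 ≠ 0.5176 ✗
  …
  (3.5, 4.5, 15°): r_1=0.5176, r_2=1.0000, r_3=1.9319, r_4=0.5774, r_5=0.5176 — all match ✓
No second candidate reproduces the full scan.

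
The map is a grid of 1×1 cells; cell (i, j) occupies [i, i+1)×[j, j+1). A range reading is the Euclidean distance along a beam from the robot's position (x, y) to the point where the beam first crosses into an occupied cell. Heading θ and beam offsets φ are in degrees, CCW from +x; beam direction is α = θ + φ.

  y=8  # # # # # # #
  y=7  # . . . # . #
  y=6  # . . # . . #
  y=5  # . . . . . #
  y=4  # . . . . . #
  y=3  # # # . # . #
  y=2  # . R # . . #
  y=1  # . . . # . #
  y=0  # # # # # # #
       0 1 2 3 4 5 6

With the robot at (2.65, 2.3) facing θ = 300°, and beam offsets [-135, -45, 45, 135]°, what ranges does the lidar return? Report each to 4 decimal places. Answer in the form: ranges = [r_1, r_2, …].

beam 1: φ=-135°, α=165°
  dir = (cos 165°, sin 165°) = (-0.9659, 0.2588); from cell (2,2)
  next x-line at t=0.6729, next y-line at t=2.7046; Δt_x=1.0353, Δt_y=3.8637
    x: enter (1,2) at t=0.6729
    x: enter (0,2) at t=1.7082 ← occupied
  → r_1 = 1.7082
beam 2: φ=-45°, α=255°
  dir = (cos 255°, sin 255°) = (-0.2588, -0.9659); from cell (2,2)
  next x-line at t=2.5114, next y-line at t=0.3106; Δt_x=3.8637, Δt_y=1.0353
    y: enter (2,1) at t=0.3106
    y: enter (2,0) at t=1.3459 ← occupied
  → r_2 = 1.3459
beam 3: φ=45°, α=345°
  dir = (cos 345°, sin 345°) = (0.9659, -0.2588); from cell (2,2)
  next x-line at t=0.3623, next y-line at t=1.1591; Δt_x=1.0353, Δt_y=3.8637
    x: enter (3,2) at t=0.3623 ← occupied
  → r_3 = 0.3623
beam 4: φ=135°, α=75°
  dir = (cos 75°, sin 75°) = (0.2588, 0.9659); from cell (2,2)
  next x-line at t=1.3523, next y-line at t=0.7247; Δt_x=3.8637, Δt_y=1.0353
    y: enter (2,3) at t=0.7247 ← occupied
  → r_4 = 0.7247

ranges = [1.7082, 1.3459, 0.3623, 0.7247]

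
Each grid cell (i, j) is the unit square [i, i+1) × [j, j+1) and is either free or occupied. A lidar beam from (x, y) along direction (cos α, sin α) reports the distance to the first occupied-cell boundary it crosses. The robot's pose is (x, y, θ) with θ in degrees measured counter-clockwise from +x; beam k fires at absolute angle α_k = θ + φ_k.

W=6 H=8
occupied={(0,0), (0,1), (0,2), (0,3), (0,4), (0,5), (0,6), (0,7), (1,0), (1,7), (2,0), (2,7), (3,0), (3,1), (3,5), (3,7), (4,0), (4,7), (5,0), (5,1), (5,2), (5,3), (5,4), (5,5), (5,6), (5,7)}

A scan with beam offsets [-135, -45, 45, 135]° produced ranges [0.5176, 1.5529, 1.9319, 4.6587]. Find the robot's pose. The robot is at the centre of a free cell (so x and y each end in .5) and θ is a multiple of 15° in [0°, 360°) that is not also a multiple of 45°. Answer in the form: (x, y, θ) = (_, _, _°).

Candidates: 22 free-cell centres × 16 headings = 352 poses. Raycast each; keep the one whose scan matches to 4 dp.
  (1.5, 2.5, 150°): beam 1 = 3.6235 ≠ 0.5176 ✗
  (3.5, 3.5, 120°): beam 1 = 1.5529 ≠ 0.5176 ✗
  (3.5, 2.5, 300°): beam 1 = 2.5882 ≠ 0.5176 ✗
  (1.5, 1.5, 165°): beam 1 = 4.0415 ≠ 0.5176 ✗
  …
  (1.5, 2.5, 300°): r_1=0.5176, r_2=1.5529, r_3=1.9319, r_4=4.6587 — all match ✓
Unique over the lattice → pose = (1.5, 2.5, 300°).

(x, y, θ) = (1.5, 2.5, 300°)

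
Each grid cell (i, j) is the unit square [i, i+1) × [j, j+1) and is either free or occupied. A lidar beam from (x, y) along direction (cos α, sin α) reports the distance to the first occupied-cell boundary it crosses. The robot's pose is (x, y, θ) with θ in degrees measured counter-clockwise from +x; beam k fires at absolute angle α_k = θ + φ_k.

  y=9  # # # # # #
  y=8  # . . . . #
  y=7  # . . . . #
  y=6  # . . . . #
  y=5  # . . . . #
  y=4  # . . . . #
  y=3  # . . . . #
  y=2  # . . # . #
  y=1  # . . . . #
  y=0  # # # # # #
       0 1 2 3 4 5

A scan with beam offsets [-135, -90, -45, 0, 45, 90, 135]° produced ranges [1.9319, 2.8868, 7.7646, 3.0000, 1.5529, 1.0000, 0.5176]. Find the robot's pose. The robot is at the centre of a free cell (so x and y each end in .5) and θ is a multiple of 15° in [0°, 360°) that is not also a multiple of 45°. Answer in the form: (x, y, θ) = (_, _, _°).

(x, y, θ) = (3.5, 8.5, 300°)

Enumerate (i+0.5, j+0.5, θ) over the 31 free cells and 16 admissible headings. For each, cast all 7 beams and compare to the given ranges.
  (4.5, 5.5, 300°): beam 1 = 3.6235 ≠ 1.9319 ✗
  (1.5, 4.5, 210°): beam 1 = 4.6587 ≠ 1.9319 ✗
  (3.5, 3.5, 30°): beam 1 = 0.5176 ≠ 1.9319 ✗
  …
  (3.5, 8.5, 300°): r_1=1.9319, r_2=2.8868, r_3=7.7646, r_4=3.0000, r_5=1.5529, r_6=1.0000, r_7=0.5176 — all match ✓
Unique over the lattice → pose = (3.5, 8.5, 300°).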